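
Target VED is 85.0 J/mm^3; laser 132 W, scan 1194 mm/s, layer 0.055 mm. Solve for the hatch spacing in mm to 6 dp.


h = 132 / (85.0*1194*0.055) = 0.023648 mm


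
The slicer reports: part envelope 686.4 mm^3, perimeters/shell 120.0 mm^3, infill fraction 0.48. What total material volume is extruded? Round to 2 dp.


V_infill = (686.4 - 120.0) * 0.48 = 271.87
V_total = 120.0 + 271.87 = 391.87 mm^3


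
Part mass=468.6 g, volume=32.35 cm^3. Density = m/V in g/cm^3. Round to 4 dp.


rho = 468.6 / 32.35 = 14.4853 g/cm^3


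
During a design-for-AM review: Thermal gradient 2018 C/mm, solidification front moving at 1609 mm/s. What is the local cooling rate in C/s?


CR = 2018 * 1609 = 3246962 C/s


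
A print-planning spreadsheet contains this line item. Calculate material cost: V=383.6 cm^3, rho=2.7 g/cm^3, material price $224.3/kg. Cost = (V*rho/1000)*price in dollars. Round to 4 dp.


Mass = 383.6*2.7/1000 = 1.03572 kg
Cost = 1.03572 * 224.3 = 232.312 $


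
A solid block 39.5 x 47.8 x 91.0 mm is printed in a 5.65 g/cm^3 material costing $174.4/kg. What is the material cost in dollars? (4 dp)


V = 39.5 * 47.8 * 91.0 = 171817.1 mm^3 = 171.8171 cm^3
Mass = 171.8171 * 5.65 / 1000 = 0.97076662 kg
Cost = 0.97076662 * 174.4 = 169.3017 $


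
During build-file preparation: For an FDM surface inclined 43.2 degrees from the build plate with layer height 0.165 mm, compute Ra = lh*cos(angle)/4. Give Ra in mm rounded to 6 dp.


Ra = 0.165 * cos(43.2) / 4 = 0.03007 mm


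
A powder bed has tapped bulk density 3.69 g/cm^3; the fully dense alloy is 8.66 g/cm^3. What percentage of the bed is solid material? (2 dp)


Packing = (3.69/8.66)*100 = 42.61 %


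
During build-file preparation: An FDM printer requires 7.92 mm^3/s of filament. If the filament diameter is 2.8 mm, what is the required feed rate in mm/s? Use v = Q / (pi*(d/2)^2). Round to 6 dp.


A = pi*(2.8/2)^2 = 6.157522
v = 7.92 / 6.157522 = 1.286232 mm/s


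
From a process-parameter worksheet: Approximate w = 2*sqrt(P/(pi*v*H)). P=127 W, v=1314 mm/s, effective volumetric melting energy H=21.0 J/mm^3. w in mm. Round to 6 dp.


w = 2*sqrt(127/(pi*1314*21.0)) = 0.076551 mm


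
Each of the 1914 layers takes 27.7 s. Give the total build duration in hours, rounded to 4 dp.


t = 1914 * 27.7 / 3600 = 14.7272 hrs


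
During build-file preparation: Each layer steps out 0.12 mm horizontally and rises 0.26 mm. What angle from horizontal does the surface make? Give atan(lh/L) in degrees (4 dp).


angle = atan(0.26/0.12) = 65.2249 degrees


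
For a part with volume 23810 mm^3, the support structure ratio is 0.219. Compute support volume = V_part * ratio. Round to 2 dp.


V_support = 23810 * 0.219 = 5214.39 mm^3


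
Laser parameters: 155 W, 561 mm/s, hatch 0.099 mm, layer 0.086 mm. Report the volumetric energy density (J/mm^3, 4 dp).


E = 155 / (561*0.099*0.086) = 32.4515 J/mm^3


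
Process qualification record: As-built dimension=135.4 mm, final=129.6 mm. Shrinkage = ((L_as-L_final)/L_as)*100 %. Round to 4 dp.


Shrinkage = ((135.4-129.6)/135.4)*100 = 4.2836 %


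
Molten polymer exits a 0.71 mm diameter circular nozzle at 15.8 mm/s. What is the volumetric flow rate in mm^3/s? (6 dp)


A = pi*(0.71/2)^2 = 0.39591921 mm^2
Q = 0.39591921 * 15.8 = 6.255524 mm^3/s


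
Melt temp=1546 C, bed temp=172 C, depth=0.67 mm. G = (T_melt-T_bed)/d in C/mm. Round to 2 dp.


G = (1546-172)/0.67 = 2050.75 C/mm


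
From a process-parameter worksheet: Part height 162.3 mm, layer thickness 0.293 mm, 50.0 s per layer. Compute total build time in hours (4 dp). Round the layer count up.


Layers = ceil(162.3/0.293) = 554
t = 554 * 50.0 / 3600 = 7.6944 hrs


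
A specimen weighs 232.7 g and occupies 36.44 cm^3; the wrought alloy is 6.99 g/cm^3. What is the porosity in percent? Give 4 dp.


rho_part = 232.7 / 36.44 = 6.38583974 g/cm^3
Porosity = (1 - 6.38583974/6.99)*100 = 8.6432 %


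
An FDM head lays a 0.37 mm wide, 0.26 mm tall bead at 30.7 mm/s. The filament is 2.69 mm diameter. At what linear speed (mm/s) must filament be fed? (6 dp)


Q = 0.37 * 0.26 * 30.7 = 2.95334 mm^3/s
A_fil = pi*(2.69/2)^2 = 5.68321965 mm^2
v_feed = 2.95334 / 5.68321965 = 0.51966 mm/s


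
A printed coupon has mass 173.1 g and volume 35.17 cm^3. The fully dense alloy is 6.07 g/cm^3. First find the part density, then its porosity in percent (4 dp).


rho_part = 173.1 / 35.17 = 4.92180836 g/cm^3
Porosity = (1 - 4.92180836/6.07)*100 = 18.9158 %


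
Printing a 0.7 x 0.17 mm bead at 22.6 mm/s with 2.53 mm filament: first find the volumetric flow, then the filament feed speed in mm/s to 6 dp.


Q = 0.7 * 0.17 * 22.6 = 2.6894 mm^3/s
A_fil = pi*(2.53/2)^2 = 5.0272551 mm^2
v_feed = 2.6894 / 5.0272551 = 0.534964 mm/s


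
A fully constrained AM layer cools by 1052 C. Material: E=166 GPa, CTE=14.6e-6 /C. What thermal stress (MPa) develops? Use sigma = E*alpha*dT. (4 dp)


sigma = 166*1000 * 14.6e-6 * 1052 = 2549.6272 MPa


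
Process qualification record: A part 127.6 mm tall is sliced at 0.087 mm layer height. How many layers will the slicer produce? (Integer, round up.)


Layers = ceil(127.6/0.087) = 1467


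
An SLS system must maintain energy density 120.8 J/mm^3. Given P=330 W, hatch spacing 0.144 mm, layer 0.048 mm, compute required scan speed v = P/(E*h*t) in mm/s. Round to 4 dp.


v = 330 / (120.8*0.144*0.048) = 395.224 mm/s


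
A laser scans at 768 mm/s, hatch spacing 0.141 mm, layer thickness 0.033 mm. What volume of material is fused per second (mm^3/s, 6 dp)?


Rate = 768 * 0.141 * 0.033 = 3.573504 mm^3/s


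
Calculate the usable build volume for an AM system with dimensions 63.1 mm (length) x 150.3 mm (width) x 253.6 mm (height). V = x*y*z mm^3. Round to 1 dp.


V = 63.1 * 150.3 * 253.6 = 2405124.6 mm^3


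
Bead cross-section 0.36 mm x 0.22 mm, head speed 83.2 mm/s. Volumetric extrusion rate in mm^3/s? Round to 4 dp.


Rate = 0.36 * 0.22 * 83.2 = 6.5894 mm^3/s


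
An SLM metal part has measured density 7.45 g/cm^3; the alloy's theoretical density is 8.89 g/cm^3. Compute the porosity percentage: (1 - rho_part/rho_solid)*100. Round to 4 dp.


Porosity = (1-7.45/8.89)*100 = 16.198 %


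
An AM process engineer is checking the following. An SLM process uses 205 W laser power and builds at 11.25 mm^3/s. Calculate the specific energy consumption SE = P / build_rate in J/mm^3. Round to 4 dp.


SE = 205 / 11.25 = 18.2222 J/mm^3


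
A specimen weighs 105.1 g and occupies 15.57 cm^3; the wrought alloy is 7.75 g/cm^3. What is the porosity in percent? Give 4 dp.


rho_part = 105.1 / 15.57 = 6.75016057 g/cm^3
Porosity = (1 - 6.75016057/7.75)*100 = 12.9012 %


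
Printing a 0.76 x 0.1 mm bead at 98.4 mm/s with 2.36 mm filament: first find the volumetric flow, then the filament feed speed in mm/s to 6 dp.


Q = 0.76 * 0.1 * 98.4 = 7.4784 mm^3/s
A_fil = pi*(2.36/2)^2 = 4.37435361 mm^2
v_feed = 7.4784 / 4.37435361 = 1.709601 mm/s


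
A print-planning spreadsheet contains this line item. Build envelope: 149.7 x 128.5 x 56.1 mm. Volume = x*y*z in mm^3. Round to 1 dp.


V = 149.7 * 128.5 * 56.1 = 1079164.8 mm^3


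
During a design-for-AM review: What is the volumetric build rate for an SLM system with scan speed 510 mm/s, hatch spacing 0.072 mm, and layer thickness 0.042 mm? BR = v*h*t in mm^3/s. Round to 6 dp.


Rate = 510 * 0.072 * 0.042 = 1.54224 mm^3/s


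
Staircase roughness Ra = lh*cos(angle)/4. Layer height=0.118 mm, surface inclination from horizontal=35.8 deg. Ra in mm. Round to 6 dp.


Ra = 0.118 * cos(35.8) / 4 = 0.023926 mm


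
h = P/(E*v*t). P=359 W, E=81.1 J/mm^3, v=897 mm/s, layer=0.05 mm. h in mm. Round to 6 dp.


h = 359 / (81.1*897*0.05) = 0.098699 mm


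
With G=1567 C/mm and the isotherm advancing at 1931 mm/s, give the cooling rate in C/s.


CR = 1567 * 1931 = 3025877 C/s


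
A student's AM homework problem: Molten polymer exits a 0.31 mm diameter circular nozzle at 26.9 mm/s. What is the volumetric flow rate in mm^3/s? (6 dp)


A = pi*(0.31/2)^2 = 0.07547676 mm^2
Q = 0.07547676 * 26.9 = 2.030325 mm^3/s


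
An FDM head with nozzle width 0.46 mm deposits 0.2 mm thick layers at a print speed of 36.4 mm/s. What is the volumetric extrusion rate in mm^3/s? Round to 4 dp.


Rate = 0.46 * 0.2 * 36.4 = 3.3488 mm^3/s


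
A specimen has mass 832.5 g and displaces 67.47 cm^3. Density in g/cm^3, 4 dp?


rho = 832.5 / 67.47 = 12.3388 g/cm^3


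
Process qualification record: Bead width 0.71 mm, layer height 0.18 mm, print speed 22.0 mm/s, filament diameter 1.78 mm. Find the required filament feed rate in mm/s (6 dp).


Q = 0.71 * 0.18 * 22.0 = 2.8116 mm^3/s
A_fil = pi*(1.78/2)^2 = 2.48845554 mm^2
v_feed = 2.8116 / 2.48845554 = 1.129857 mm/s


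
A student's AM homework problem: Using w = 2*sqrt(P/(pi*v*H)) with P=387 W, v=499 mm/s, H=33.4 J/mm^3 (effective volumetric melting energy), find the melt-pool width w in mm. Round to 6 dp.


w = 2*sqrt(387/(pi*499*33.4)) = 0.171944 mm


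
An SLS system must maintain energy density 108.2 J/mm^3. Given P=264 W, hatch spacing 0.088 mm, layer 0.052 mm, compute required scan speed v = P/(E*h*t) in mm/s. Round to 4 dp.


v = 264 / (108.2*0.088*0.052) = 533.2006 mm/s


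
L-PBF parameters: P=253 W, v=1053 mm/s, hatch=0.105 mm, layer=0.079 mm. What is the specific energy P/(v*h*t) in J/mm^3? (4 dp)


Build rate = 1053 * 0.105 * 0.079 = 8.734635 mm^3/s
SE = 253 / 8.734635 = 28.9651 J/mm^3


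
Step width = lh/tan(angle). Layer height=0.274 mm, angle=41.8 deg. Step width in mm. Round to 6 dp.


step = 0.274 / tan(41.8) = 0.306452 mm


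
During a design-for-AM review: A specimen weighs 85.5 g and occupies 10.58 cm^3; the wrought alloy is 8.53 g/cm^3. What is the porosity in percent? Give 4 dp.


rho_part = 85.5 / 10.58 = 8.08128544 g/cm^3
Porosity = (1 - 8.08128544/8.53)*100 = 5.2604 %


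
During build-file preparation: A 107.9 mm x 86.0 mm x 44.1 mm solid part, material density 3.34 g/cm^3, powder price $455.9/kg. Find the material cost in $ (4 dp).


V = 107.9 * 86.0 * 44.1 = 409221.54 mm^3 = 409.22154 cm^3
Mass = 409.22154 * 3.34 / 1000 = 1.36679994 kg
Cost = 1.36679994 * 455.9 = 623.1241 $


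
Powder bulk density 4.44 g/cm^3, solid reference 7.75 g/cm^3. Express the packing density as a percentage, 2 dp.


Packing = (4.44/7.75)*100 = 57.29 %


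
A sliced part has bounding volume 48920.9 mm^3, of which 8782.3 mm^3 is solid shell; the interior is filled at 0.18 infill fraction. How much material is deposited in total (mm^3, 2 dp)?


V_infill = (48920.9 - 8782.3) * 0.18 = 7224.95
V_total = 8782.3 + 7224.95 = 16007.25 mm^3


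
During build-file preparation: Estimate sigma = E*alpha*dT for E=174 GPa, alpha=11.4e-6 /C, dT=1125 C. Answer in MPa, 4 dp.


sigma = 174*1000 * 11.4e-6 * 1125 = 2231.55 MPa


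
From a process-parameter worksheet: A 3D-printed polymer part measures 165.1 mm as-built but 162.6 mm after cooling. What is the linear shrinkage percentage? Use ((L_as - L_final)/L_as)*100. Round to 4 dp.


Shrinkage = ((165.1-162.6)/165.1)*100 = 1.5142 %


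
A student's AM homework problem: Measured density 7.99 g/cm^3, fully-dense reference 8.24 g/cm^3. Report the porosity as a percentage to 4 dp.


Porosity = (1-7.99/8.24)*100 = 3.034 %


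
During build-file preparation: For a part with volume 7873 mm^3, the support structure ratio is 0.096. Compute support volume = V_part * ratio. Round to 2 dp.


V_support = 7873 * 0.096 = 755.81 mm^3


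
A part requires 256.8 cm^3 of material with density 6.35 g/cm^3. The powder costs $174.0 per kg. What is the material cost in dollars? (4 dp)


Mass = 256.8*6.35/1000 = 1.63068 kg
Cost = 1.63068 * 174.0 = 283.7383 $


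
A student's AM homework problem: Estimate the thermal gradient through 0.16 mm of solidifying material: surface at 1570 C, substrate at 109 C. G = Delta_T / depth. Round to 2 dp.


G = (1570-109)/0.16 = 9131.25 C/mm


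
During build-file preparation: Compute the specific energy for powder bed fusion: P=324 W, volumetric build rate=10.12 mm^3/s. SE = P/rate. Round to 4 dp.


SE = 324 / 10.12 = 32.0158 J/mm^3


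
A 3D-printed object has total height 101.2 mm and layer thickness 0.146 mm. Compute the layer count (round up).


Layers = ceil(101.2/0.146) = 694


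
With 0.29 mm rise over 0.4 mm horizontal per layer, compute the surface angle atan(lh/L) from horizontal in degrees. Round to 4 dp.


angle = atan(0.29/0.4) = 35.9421 degrees


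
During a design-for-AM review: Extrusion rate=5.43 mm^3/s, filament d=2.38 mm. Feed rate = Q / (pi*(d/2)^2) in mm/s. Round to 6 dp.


A = pi*(2.38/2)^2 = 4.448809
v = 5.43 / 4.448809 = 1.220551 mm/s


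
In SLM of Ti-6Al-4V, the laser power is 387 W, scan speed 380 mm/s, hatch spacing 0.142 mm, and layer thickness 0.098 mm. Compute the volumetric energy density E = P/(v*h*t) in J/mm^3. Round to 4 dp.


E = 387 / (380*0.142*0.098) = 73.1835 J/mm^3


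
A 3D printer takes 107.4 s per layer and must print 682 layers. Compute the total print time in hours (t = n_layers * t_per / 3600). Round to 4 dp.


t = 682 * 107.4 / 3600 = 20.3463 hrs


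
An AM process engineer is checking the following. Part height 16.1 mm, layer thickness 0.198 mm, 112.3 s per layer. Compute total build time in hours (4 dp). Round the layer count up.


Layers = ceil(16.1/0.198) = 82
t = 82 * 112.3 / 3600 = 2.5579 hrs


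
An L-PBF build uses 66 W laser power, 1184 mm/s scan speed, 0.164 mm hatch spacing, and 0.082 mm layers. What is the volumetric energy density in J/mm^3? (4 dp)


E = 66 / (1184*0.164*0.082) = 4.1451 J/mm^3


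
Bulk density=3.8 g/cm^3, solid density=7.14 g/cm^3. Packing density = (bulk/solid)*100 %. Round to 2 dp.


Packing = (3.8/7.14)*100 = 53.22 %


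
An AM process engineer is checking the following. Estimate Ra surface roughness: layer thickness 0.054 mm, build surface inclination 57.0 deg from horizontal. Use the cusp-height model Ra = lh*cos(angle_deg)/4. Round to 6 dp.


Ra = 0.054 * cos(57.0) / 4 = 0.007353 mm


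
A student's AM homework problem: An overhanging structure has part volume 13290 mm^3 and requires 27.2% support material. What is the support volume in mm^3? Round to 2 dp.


V_support = 13290 * 0.272 = 3614.88 mm^3


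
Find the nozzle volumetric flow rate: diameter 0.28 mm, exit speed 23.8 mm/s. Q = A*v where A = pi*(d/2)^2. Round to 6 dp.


A = pi*(0.28/2)^2 = 0.06157522 mm^2
Q = 0.06157522 * 23.8 = 1.46549 mm^3/s


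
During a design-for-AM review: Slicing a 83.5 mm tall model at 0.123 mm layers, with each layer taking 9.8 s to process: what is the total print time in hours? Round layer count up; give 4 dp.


Layers = ceil(83.5/0.123) = 679
t = 679 * 9.8 / 3600 = 1.8484 hrs


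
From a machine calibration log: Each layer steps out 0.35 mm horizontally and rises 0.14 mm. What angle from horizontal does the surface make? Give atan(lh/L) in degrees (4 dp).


angle = atan(0.14/0.35) = 21.8014 degrees


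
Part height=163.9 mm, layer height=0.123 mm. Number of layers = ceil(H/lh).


Layers = ceil(163.9/0.123) = 1333


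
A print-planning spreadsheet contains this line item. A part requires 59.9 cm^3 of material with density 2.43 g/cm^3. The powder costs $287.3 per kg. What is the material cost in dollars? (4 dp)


Mass = 59.9*2.43/1000 = 0.145557 kg
Cost = 0.145557 * 287.3 = 41.8185 $


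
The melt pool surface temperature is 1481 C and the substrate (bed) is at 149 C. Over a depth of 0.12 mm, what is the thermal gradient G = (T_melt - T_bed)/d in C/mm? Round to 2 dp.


G = (1481-149)/0.12 = 11100.0 C/mm


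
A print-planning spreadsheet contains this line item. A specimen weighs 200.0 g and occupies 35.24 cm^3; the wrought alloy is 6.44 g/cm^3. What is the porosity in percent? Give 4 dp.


rho_part = 200.0 / 35.24 = 5.6753689 g/cm^3
Porosity = (1 - 5.6753689/6.44)*100 = 11.8732 %


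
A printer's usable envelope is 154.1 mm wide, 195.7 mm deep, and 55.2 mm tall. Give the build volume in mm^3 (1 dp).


V = 154.1 * 195.7 * 55.2 = 1664686.8 mm^3


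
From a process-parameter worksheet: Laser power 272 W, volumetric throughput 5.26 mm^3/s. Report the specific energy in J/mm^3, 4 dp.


SE = 272 / 5.26 = 51.711 J/mm^3


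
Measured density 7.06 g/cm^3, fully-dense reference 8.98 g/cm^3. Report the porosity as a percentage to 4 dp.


Porosity = (1-7.06/8.98)*100 = 21.3808 %


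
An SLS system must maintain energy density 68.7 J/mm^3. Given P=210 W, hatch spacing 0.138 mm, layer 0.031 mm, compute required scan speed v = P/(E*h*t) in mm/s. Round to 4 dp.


v = 210 / (68.7*0.138*0.031) = 714.5322 mm/s


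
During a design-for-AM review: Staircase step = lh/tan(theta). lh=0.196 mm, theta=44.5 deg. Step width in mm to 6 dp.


step = 0.196 / tan(44.5) = 0.199451 mm


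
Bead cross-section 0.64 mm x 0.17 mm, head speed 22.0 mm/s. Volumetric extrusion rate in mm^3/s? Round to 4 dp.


Rate = 0.64 * 0.17 * 22.0 = 2.3936 mm^3/s


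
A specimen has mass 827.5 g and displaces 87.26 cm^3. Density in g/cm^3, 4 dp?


rho = 827.5 / 87.26 = 9.4832 g/cm^3


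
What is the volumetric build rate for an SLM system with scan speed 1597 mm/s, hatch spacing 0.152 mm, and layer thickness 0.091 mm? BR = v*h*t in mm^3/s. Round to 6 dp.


Rate = 1597 * 0.152 * 0.091 = 22.089704 mm^3/s


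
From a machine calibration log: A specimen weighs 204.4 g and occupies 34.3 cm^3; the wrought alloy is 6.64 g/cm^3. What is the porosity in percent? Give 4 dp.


rho_part = 204.4 / 34.3 = 5.95918367 g/cm^3
Porosity = (1 - 5.95918367/6.64)*100 = 10.2533 %


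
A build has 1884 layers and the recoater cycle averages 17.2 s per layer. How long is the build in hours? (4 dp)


t = 1884 * 17.2 / 3600 = 9.0013 hrs


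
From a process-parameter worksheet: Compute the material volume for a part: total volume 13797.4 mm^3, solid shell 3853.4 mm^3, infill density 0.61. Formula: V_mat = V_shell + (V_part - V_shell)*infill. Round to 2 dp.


V_infill = (13797.4 - 3853.4) * 0.61 = 6065.84
V_total = 3853.4 + 6065.84 = 9919.24 mm^3


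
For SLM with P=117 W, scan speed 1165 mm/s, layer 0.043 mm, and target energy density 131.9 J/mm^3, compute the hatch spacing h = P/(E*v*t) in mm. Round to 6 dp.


h = 117 / (131.9*1165*0.043) = 0.017707 mm


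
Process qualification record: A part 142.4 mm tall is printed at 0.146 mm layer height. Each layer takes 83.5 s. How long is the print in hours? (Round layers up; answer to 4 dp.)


Layers = ceil(142.4/0.146) = 976
t = 976 * 83.5 / 3600 = 22.6378 hrs


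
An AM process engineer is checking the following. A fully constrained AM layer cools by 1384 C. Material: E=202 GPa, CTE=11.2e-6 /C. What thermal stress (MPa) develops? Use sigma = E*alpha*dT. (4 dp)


sigma = 202*1000 * 11.2e-6 * 1384 = 3131.1616 MPa


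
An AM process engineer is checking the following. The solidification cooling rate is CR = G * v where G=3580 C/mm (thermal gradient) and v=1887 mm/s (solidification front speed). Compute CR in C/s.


CR = 3580 * 1887 = 6755460 C/s


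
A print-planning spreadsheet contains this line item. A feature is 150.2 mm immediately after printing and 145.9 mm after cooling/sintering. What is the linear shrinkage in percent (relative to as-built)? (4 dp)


Shrinkage = ((150.2-145.9)/150.2)*100 = 2.8628 %


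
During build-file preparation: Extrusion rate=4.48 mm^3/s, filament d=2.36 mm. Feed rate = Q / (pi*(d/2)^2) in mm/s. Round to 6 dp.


A = pi*(2.36/2)^2 = 4.374354
v = 4.48 / 4.374354 = 1.024151 mm/s


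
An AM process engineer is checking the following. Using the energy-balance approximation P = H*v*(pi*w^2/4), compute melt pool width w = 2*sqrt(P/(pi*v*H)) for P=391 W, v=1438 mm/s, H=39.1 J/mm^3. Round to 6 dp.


w = 2*sqrt(391/(pi*1438*39.1)) = 0.094097 mm


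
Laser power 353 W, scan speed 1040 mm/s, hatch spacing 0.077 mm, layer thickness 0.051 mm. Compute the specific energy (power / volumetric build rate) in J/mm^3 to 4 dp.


Build rate = 1040 * 0.077 * 0.051 = 4.08408 mm^3/s
SE = 353 / 4.08408 = 86.4332 J/mm^3


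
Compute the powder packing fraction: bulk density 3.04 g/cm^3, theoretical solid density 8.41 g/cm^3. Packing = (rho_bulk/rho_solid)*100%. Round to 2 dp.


Packing = (3.04/8.41)*100 = 36.15 %


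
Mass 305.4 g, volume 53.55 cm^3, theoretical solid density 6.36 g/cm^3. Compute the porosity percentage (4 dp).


rho_part = 305.4 / 53.55 = 5.70308123 g/cm^3
Porosity = (1 - 5.70308123/6.36)*100 = 10.3289 %


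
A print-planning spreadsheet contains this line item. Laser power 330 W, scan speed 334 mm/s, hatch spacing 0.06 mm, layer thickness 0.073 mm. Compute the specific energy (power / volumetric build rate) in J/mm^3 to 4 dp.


Build rate = 334 * 0.06 * 0.073 = 1.46292 mm^3/s
SE = 330 / 1.46292 = 225.5762 J/mm^3


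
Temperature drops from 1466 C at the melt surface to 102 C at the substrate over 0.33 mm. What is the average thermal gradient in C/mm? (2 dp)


G = (1466-102)/0.33 = 4133.33 C/mm


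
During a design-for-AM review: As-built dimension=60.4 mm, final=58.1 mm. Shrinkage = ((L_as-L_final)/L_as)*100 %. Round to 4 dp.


Shrinkage = ((60.4-58.1)/60.4)*100 = 3.8079 %


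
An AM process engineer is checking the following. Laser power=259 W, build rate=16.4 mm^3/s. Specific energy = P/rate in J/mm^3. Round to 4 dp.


SE = 259 / 16.4 = 15.7927 J/mm^3


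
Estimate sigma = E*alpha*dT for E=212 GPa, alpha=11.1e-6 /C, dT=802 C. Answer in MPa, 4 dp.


sigma = 212*1000 * 11.1e-6 * 802 = 1887.2664 MPa


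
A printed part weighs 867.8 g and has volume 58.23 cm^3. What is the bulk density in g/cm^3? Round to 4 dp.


rho = 867.8 / 58.23 = 14.903 g/cm^3


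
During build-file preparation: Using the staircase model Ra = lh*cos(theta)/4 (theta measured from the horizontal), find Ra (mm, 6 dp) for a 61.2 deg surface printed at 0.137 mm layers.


Ra = 0.137 * cos(61.2) / 4 = 0.0165 mm


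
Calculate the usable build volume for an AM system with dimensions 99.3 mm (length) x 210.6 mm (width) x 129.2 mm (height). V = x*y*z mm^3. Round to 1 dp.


V = 99.3 * 210.6 * 129.2 = 2701905.3 mm^3


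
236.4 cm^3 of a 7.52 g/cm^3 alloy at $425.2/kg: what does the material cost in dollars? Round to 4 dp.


Mass = 236.4*7.52/1000 = 1.777728 kg
Cost = 1.777728 * 425.2 = 755.8899 $


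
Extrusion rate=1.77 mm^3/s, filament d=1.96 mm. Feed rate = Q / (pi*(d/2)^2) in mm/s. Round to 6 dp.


A = pi*(1.96/2)^2 = 3.017186
v = 1.77 / 3.017186 = 0.586639 mm/s


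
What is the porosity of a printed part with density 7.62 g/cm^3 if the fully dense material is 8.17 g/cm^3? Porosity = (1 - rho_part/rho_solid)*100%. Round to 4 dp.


Porosity = (1-7.62/8.17)*100 = 6.7319 %


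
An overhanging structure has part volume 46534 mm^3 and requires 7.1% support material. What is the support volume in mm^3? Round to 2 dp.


V_support = 46534 * 0.071 = 3303.91 mm^3


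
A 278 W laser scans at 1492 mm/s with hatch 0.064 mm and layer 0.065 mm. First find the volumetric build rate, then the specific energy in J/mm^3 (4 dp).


Build rate = 1492 * 0.064 * 0.065 = 6.20672 mm^3/s
SE = 278 / 6.20672 = 44.7902 J/mm^3


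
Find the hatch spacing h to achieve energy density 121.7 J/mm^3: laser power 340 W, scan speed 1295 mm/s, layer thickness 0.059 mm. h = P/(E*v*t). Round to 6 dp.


h = 340 / (121.7*1295*0.059) = 0.036565 mm


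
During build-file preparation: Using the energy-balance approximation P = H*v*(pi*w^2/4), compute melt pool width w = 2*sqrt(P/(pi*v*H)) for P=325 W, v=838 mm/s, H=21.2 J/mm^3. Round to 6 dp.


w = 2*sqrt(325/(pi*838*21.2)) = 0.152618 mm


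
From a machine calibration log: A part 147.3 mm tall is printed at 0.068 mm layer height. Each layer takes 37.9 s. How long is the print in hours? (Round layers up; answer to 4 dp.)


Layers = ceil(147.3/0.068) = 2167
t = 2167 * 37.9 / 3600 = 22.8137 hrs


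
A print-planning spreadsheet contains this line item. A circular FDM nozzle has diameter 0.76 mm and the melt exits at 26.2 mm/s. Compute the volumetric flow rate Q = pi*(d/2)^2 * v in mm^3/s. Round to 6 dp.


A = pi*(0.76/2)^2 = 0.45364598 mm^2
Q = 0.45364598 * 26.2 = 11.885525 mm^3/s


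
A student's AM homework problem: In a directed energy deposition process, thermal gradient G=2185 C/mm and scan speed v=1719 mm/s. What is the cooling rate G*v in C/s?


CR = 2185 * 1719 = 3756015 C/s


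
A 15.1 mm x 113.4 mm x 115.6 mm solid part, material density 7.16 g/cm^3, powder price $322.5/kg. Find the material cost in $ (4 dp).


V = 15.1 * 113.4 * 115.6 = 197946.504 mm^3 = 197.946504 cm^3
Mass = 197.946504 * 7.16 / 1000 = 1.41729697 kg
Cost = 1.41729697 * 322.5 = 457.0783 $


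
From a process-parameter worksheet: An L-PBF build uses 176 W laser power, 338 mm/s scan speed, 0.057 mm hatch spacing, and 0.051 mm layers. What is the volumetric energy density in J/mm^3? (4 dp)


E = 176 / (338*0.057*0.051) = 179.1228 J/mm^3


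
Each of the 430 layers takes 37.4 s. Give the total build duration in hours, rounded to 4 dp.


t = 430 * 37.4 / 3600 = 4.4672 hrs


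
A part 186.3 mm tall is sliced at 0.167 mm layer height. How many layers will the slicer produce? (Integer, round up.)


Layers = ceil(186.3/0.167) = 1116


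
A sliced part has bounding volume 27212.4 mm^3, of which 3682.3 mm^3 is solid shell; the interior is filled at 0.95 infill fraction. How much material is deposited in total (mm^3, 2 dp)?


V_infill = (27212.4 - 3682.3) * 0.95 = 22353.6
V_total = 3682.3 + 22353.6 = 26035.9 mm^3


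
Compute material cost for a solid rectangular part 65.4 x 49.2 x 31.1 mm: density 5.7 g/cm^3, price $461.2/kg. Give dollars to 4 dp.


V = 65.4 * 49.2 * 31.1 = 100069.848 mm^3 = 100.069848 cm^3
Mass = 100.069848 * 5.7 / 1000 = 0.57039813 kg
Cost = 0.57039813 * 461.2 = 263.0676 $


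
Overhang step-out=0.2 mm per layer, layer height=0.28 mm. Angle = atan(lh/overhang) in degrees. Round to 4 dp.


angle = atan(0.28/0.2) = 54.4623 degrees


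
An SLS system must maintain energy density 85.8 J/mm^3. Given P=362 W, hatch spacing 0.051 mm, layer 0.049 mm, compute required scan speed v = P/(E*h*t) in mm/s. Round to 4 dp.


v = 362 / (85.8*0.051*0.049) = 1688.321 mm/s


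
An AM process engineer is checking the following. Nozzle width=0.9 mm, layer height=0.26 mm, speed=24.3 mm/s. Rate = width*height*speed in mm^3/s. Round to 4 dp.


Rate = 0.9 * 0.26 * 24.3 = 5.6862 mm^3/s


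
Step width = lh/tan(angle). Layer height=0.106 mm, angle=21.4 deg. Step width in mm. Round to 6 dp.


step = 0.106 / tan(21.4) = 0.27048 mm


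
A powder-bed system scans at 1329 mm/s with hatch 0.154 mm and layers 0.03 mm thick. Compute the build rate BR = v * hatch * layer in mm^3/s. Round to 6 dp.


Rate = 1329 * 0.154 * 0.03 = 6.13998 mm^3/s


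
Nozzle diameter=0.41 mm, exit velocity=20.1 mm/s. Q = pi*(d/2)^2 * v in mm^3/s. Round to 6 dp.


A = pi*(0.41/2)^2 = 0.13202543 mm^2
Q = 0.13202543 * 20.1 = 2.653711 mm^3/s


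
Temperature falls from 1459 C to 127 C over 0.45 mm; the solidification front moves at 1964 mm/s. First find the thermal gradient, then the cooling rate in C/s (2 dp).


G = (1459-127)/0.45 = 2960.0 C/mm
CR = 2960.0 * 1964 = 5813440.0 C/s


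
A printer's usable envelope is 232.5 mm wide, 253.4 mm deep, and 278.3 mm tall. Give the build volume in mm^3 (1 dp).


V = 232.5 * 253.4 * 278.3 = 16396183.7 mm^3


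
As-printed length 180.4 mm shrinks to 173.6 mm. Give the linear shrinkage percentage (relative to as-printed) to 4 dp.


Shrinkage = ((180.4-173.6)/180.4)*100 = 3.7694 %


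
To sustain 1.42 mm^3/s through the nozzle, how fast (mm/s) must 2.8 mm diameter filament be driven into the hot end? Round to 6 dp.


A = pi*(2.8/2)^2 = 6.157522
v = 1.42 / 6.157522 = 0.230612 mm/s


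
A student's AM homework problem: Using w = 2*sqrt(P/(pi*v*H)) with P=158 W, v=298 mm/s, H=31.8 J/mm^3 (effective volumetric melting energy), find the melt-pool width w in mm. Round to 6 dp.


w = 2*sqrt(158/(pi*298*31.8)) = 0.145701 mm


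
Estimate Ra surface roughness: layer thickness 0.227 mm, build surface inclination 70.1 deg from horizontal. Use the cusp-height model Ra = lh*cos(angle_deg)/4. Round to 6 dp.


Ra = 0.227 * cos(70.1) / 4 = 0.019317 mm


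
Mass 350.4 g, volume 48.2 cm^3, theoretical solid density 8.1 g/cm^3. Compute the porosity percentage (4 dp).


rho_part = 350.4 / 48.2 = 7.26970954 g/cm^3
Porosity = (1 - 7.26970954/8.1)*100 = 10.2505 %


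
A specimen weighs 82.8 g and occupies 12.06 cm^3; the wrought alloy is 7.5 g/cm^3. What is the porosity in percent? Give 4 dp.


rho_part = 82.8 / 12.06 = 6.86567164 g/cm^3
Porosity = (1 - 6.86567164/7.5)*100 = 8.4577 %


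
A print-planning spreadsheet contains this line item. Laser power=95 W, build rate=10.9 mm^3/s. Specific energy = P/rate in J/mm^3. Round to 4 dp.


SE = 95 / 10.9 = 8.7156 J/mm^3


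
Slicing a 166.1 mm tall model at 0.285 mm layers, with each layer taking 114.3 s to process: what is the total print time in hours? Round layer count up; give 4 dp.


Layers = ceil(166.1/0.285) = 583
t = 583 * 114.3 / 3600 = 18.5103 hrs


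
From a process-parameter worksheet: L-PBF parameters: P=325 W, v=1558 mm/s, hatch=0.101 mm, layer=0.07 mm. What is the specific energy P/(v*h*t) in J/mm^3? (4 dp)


Build rate = 1558 * 0.101 * 0.07 = 11.01506 mm^3/s
SE = 325 / 11.01506 = 29.5051 J/mm^3


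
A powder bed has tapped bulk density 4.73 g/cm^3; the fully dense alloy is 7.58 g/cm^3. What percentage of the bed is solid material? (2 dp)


Packing = (4.73/7.58)*100 = 62.4 %


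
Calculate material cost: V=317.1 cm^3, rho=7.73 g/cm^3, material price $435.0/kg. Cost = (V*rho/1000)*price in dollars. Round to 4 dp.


Mass = 317.1*7.73/1000 = 2.451183 kg
Cost = 2.451183 * 435.0 = 1066.2646 $


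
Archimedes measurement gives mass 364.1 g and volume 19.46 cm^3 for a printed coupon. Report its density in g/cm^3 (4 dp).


rho = 364.1 / 19.46 = 18.7102 g/cm^3


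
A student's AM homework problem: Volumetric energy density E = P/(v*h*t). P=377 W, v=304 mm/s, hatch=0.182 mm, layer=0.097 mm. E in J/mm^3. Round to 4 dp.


E = 377 / (304*0.182*0.097) = 70.2465 J/mm^3


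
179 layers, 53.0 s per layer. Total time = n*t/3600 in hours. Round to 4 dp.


t = 179 * 53.0 / 3600 = 2.6353 hrs


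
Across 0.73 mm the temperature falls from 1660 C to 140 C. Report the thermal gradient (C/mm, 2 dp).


G = (1660-140)/0.73 = 2082.19 C/mm


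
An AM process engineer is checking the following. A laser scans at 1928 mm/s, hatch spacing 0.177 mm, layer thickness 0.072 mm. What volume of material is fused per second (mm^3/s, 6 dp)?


Rate = 1928 * 0.177 * 0.072 = 24.570432 mm^3/s


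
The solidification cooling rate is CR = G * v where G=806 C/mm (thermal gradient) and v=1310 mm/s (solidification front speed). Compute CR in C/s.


CR = 806 * 1310 = 1055860 C/s


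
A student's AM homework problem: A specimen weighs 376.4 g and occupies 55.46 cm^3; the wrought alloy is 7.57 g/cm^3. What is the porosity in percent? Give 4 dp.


rho_part = 376.4 / 55.46 = 6.78687342 g/cm^3
Porosity = (1 - 6.78687342/7.57)*100 = 10.3451 %


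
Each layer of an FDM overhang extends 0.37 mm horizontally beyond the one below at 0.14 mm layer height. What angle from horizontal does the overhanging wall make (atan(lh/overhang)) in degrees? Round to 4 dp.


angle = atan(0.14/0.37) = 20.7256 degrees


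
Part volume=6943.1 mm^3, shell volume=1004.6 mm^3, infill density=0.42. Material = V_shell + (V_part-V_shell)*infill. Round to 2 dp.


V_infill = (6943.1 - 1004.6) * 0.42 = 2494.17
V_total = 1004.6 + 2494.17 = 3498.77 mm^3


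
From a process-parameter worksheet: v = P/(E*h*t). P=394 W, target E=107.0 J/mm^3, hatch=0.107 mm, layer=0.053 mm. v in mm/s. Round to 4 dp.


v = 394 / (107.0*0.107*0.053) = 649.3111 mm/s


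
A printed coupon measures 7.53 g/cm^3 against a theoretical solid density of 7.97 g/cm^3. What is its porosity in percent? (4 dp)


Porosity = (1-7.53/7.97)*100 = 5.5207 %


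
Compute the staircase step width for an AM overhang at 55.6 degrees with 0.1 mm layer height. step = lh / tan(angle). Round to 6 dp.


step = 0.1 / tan(55.6) = 0.068471 mm


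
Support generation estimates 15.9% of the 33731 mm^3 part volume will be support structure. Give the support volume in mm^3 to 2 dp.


V_support = 33731 * 0.159 = 5363.23 mm^3


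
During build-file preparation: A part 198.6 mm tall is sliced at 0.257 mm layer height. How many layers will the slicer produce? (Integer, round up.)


Layers = ceil(198.6/0.257) = 773


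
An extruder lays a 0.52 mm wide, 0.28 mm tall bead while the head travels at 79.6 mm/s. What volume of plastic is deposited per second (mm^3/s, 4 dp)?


Rate = 0.52 * 0.28 * 79.6 = 11.5898 mm^3/s


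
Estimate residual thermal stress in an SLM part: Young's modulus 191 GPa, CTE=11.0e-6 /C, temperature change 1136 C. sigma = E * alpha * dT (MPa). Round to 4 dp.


sigma = 191*1000 * 11.0e-6 * 1136 = 2386.736 MPa


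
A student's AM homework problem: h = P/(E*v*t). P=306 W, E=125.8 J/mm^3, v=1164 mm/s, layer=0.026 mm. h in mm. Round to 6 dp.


h = 306 / (125.8*1164*0.026) = 0.080374 mm


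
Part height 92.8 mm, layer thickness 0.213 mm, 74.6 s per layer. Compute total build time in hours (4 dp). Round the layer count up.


Layers = ceil(92.8/0.213) = 436
t = 436 * 74.6 / 3600 = 9.0349 hrs


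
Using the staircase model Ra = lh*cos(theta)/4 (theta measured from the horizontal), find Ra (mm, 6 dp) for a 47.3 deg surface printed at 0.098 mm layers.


Ra = 0.098 * cos(47.3) / 4 = 0.016615 mm


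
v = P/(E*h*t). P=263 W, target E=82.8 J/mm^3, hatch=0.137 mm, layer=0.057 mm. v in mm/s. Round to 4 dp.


v = 263 / (82.8*0.137*0.057) = 406.7523 mm/s


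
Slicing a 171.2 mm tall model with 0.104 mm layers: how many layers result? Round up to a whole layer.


Layers = ceil(171.2/0.104) = 1647


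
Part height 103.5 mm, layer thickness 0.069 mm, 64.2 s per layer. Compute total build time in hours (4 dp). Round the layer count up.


Layers = ceil(103.5/0.069) = 1500
t = 1500 * 64.2 / 3600 = 26.75 hrs


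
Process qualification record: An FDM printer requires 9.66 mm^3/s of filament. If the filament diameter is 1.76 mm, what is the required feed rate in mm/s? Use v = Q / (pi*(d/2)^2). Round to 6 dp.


A = pi*(1.76/2)^2 = 2.432849
v = 9.66 / 2.432849 = 3.970653 mm/s


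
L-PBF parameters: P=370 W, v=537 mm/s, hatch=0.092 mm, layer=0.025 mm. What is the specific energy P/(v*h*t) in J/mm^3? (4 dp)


Build rate = 537 * 0.092 * 0.025 = 1.2351 mm^3/s
SE = 370 / 1.2351 = 299.5709 J/mm^3


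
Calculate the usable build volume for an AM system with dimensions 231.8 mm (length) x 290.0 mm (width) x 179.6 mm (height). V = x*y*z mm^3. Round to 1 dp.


V = 231.8 * 290.0 * 179.6 = 12073071.2 mm^3


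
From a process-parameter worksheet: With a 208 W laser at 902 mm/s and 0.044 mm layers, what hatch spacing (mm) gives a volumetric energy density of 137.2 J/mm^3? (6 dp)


h = 208 / (137.2*902*0.044) = 0.038199 mm


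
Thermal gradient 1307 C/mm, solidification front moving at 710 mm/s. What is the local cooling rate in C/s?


CR = 1307 * 710 = 927970 C/s


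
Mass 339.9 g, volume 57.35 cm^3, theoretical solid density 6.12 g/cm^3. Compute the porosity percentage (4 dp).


rho_part = 339.9 / 57.35 = 5.92676548 g/cm^3
Porosity = (1 - 5.92676548/6.12)*100 = 3.1574 %


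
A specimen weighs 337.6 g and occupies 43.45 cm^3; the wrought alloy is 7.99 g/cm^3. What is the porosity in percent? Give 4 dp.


rho_part = 337.6 / 43.45 = 7.7698504 g/cm^3
Porosity = (1 - 7.7698504/7.99)*100 = 2.7553 %


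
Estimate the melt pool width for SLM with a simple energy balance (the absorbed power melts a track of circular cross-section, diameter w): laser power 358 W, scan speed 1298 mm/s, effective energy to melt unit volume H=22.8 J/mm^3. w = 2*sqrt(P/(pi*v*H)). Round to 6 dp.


w = 2*sqrt(358/(pi*1298*22.8)) = 0.124106 mm


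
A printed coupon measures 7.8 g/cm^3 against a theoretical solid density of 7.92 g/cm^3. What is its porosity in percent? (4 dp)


Porosity = (1-7.8/7.92)*100 = 1.5152 %


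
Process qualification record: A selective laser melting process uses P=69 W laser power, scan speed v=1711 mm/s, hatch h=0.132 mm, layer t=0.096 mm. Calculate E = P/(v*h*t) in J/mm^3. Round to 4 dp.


E = 69 / (1711*0.132*0.096) = 3.1824 J/mm^3


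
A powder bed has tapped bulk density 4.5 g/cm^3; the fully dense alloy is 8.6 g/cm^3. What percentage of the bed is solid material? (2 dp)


Packing = (4.5/8.6)*100 = 52.33 %


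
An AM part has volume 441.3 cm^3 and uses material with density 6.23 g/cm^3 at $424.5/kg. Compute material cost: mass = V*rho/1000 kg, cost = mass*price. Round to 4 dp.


Mass = 441.3*6.23/1000 = 2.749299 kg
Cost = 2.749299 * 424.5 = 1167.0774 $


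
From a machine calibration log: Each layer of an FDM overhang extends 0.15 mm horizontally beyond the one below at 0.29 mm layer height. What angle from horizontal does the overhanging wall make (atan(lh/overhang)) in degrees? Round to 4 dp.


angle = atan(0.29/0.15) = 62.6501 degrees


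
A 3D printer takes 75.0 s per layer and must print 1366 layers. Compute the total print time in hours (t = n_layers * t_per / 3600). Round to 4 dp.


t = 1366 * 75.0 / 3600 = 28.4583 hrs


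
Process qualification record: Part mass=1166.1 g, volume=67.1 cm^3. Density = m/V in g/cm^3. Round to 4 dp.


rho = 1166.1 / 67.1 = 17.3785 g/cm^3


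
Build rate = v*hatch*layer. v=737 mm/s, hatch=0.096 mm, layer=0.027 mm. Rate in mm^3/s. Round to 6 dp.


Rate = 737 * 0.096 * 0.027 = 1.910304 mm^3/s


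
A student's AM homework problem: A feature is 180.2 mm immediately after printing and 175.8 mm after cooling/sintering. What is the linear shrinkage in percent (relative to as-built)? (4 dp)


Shrinkage = ((180.2-175.8)/180.2)*100 = 2.4417 %


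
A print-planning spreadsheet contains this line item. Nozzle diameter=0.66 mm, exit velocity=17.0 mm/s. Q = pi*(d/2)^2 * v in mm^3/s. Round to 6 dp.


A = pi*(0.66/2)^2 = 0.34211944 mm^2
Q = 0.34211944 * 17.0 = 5.81603 mm^3/s


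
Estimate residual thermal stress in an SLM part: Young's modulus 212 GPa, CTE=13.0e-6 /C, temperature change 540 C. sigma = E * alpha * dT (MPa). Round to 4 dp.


sigma = 212*1000 * 13.0e-6 * 540 = 1488.24 MPa


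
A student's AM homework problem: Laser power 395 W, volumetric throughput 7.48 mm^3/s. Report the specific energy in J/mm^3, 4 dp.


SE = 395 / 7.48 = 52.8075 J/mm^3


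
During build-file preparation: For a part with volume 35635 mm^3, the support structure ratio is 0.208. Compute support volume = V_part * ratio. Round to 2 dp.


V_support = 35635 * 0.208 = 7412.08 mm^3


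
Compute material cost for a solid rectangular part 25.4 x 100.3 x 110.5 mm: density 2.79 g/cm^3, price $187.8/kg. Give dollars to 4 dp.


V = 25.4 * 100.3 * 110.5 = 281512.01 mm^3 = 281.51201 cm^3
Mass = 281.51201 * 2.79 / 1000 = 0.78541851 kg
Cost = 0.78541851 * 187.8 = 147.5016 $


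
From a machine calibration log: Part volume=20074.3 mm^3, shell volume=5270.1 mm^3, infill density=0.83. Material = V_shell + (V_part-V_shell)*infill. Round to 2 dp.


V_infill = (20074.3 - 5270.1) * 0.83 = 12287.49
V_total = 5270.1 + 12287.49 = 17557.59 mm^3


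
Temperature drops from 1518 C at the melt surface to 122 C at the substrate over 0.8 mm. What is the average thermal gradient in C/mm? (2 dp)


G = (1518-122)/0.8 = 1745.0 C/mm
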